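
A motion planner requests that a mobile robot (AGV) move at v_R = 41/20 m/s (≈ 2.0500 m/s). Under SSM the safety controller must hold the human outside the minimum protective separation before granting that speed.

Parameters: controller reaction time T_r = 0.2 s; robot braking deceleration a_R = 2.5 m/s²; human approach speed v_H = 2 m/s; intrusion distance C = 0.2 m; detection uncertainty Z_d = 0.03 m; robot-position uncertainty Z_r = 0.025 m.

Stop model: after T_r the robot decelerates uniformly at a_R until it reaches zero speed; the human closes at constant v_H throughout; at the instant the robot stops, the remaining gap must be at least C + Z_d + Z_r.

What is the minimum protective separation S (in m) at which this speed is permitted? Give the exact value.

stop time T_s = (41/20)/(5/2) = 0.8200 s
reaction-phase robot travel = 2.0500·0.2000 = 0.4100 m
robot covers 2.0500·0.8200 − ½·2.5000·0.8200² = 0.8405 m while stopping
person approaches 2.0000·(0.2000+0.8200) = 2.0400 m
C+Z_d+Z_r = 0.2000+0.0300+0.0250 = 0.2550 m
S_min ≈ 0.4100+0.8405+2.0400+0.2550  ⇒  S_min = 7091/2000 m

S_min = 7091/2000 m = 3.5455 m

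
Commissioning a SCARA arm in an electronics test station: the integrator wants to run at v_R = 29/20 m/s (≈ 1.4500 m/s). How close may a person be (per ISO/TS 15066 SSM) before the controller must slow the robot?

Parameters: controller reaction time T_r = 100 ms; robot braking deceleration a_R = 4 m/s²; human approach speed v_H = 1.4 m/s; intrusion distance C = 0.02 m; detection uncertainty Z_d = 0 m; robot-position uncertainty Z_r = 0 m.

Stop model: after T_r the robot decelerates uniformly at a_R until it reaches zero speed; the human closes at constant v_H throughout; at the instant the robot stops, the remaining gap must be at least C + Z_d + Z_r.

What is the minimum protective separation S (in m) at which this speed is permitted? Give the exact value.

stop time T_s = (29/20)/4 = 0.3625 s
robot in T_r: 1.4500·0.1000 = 0.1450 m
braking distance = 1.4500²/(2·4.0000) = 0.2628 m
human closes 1.4000·0.4625 = 0.6475 m
C+Z_d+Z_r = 0.0200+0.0000+0.0000 = 0.0200 m
S_min ≈ 0.1450+0.2628+0.6475+0.0200  ⇒  S_min = 3441/3200 m

S_min = 3441/3200 m = 1.0753 m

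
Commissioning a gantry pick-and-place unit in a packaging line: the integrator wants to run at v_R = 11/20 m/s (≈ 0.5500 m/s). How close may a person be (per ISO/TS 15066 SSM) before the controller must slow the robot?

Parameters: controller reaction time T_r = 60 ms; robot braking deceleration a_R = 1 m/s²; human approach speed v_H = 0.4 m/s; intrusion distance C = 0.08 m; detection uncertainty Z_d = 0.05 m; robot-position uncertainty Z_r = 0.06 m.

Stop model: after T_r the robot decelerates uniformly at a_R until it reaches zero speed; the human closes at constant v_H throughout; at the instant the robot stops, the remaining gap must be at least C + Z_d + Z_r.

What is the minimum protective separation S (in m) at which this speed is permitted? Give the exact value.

T_s = v_R/a_R = (11/20)/1 = 0.5500 s
reaction-phase robot travel = 0.5500·0.0600 = 0.0330 m
braking distance = 0.5500²/(2·1.0000) = 0.1512 m
human closes 0.4000·0.6100 = 0.2440 m
margins: 0.0800+0.0500+0.0600 = 0.1900 m
S_min ≈ 0.0330+0.1512+0.2440+0.1900  ⇒  S_min = 2473/4000 m

S_min = 2473/4000 m = 0.6182 m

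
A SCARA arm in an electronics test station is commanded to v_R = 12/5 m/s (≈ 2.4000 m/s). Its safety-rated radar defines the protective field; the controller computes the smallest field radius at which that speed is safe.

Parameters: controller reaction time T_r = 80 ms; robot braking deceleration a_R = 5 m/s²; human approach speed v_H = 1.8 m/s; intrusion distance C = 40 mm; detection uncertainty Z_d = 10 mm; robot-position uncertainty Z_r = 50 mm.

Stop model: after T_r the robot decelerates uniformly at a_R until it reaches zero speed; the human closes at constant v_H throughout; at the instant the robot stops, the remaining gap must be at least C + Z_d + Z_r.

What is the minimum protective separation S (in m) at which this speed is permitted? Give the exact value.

S_min = 469/250 m = 1.8760 m

braking lasts T_s = (12/5)/5 = 0.4800 s
robot in T_r: 2.4000·0.0800 = 0.1920 m
braking distance = 2.4000²/(2·5.0000) = 0.5760 m
human closes 1.8000·0.5600 = 1.0080 m
residual clearance needed = 0.0400+0.0100+0.0500 = 0.1000 m
S_min ≈ 0.1920+0.5760+1.0080+0.1000  ⇒  S_min = 469/250 m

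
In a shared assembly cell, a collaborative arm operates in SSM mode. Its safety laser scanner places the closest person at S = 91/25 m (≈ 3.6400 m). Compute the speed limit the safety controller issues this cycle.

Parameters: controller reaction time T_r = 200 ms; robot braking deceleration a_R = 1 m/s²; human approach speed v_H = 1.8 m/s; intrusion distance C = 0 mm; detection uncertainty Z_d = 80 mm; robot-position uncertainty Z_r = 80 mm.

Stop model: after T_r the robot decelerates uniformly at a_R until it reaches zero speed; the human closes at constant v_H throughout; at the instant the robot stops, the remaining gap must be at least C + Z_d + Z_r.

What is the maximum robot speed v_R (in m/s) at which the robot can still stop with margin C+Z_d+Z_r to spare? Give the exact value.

collect terms ⇒ (1/2)·v_R² + (2)·v_R + (-78/25) = 0
  disc = (2)² − 4·(1/2)·(-78/25) = 256/25 ; √disc = 16/5
  v_R = (−(2) + 16/5) / (2·(1/2)) = 6/5 m/s
check:
braking lasts T_s = (6/5)/1 = 1.2000 s
reaction-phase robot travel = 1.2000·0.2000 = 0.2400 m
braking distance = 1.2000²/(2·1.0000) = 0.7200 m
person approaches 1.8000·(0.2000+1.2000) = 2.5200 m
residual clearance needed = 0.0000+0.0800+0.0800 = 0.1600 m
sum ≈ 0.2400+0.7200+2.5200+0.1600 ≈ 3.6400 m = S ✓

v_R_max = 6/5 m/s = 1.2000 m/s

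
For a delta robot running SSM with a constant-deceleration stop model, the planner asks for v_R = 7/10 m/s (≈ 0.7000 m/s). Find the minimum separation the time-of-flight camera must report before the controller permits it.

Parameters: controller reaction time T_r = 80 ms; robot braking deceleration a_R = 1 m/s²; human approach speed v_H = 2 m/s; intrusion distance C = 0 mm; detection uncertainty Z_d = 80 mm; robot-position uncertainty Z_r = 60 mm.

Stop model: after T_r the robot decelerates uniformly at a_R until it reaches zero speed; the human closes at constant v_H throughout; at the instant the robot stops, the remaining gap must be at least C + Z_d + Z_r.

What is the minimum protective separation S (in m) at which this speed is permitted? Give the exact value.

T_s = v_R/a_R = (7/10)/1 = 0.7000 s
reaction-phase robot travel = 0.7000·0.0800 = 0.0560 m
robot covers 0.7000·0.7000 − ½·1.0000·0.7000² = 0.2450 m while stopping
human over T_r+T_s: 2.0000·(0.0800+0.7000) = 1.5600 m
margins: 0.0000+0.0800+0.0600 = 0.1400 m
S_min ≈ 0.0560+0.2450+1.5600+0.1400  ⇒  S_min = 2001/1000 m

S_min = 2001/1000 m = 2.0010 m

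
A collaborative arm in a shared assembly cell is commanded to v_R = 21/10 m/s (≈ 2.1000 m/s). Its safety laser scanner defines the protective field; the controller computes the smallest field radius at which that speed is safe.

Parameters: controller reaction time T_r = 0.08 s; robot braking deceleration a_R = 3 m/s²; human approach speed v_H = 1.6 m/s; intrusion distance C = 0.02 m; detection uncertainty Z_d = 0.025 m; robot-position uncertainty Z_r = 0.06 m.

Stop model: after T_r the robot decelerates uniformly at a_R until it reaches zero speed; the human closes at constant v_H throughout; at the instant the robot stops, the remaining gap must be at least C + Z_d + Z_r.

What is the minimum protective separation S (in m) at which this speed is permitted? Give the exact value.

S_min = 282/125 m = 2.2560 m

braking lasts T_s = (21/10)/3 = 0.7000 s
reaction-phase robot travel = 2.1000·0.0800 = 0.1680 m
robot covers 2.1000·0.7000 − ½·3.0000·0.7000² = 0.7350 m while stopping
person approaches 1.6000·(0.0800+0.7000) = 1.2480 m
margins: 0.0200+0.0250+0.0600 = 0.1050 m
S_min ≈ 0.1680+0.7350+1.2480+0.1050  ⇒  S_min = 282/125 m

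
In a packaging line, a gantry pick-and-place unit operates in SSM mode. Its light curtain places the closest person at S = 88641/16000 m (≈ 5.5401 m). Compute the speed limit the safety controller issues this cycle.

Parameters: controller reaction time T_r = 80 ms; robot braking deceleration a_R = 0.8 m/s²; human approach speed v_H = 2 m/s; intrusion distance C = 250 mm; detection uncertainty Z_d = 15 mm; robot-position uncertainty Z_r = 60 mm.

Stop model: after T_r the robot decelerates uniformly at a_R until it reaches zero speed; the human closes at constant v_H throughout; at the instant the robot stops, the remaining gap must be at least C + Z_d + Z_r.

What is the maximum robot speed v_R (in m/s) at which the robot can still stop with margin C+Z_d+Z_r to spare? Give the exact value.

collect terms ⇒ (5/8)·v_R² + (129/50)·v_R + (-80881/16000) = 0
  disc = (129/50)² − 4·(5/8)·(-80881/16000) = 3087049/160000 ; √disc = 1757/400
  v_R = (−(129/50) + 1757/400) / (2·(5/8)) = 29/20 m/s
check:
stop time T_s = (29/20)/(4/5) = 1.8125 s
reaction-phase robot travel = 1.4500·0.0800 = 0.1160 m
robot under decel: 1.4500²/(2·0.8000) = 1.3141 m
human closes 2.0000·1.8925 = 3.7850 m
C+Z_d+Z_r = 0.2500+0.0150+0.0600 = 0.3250 m
sum ≈ 0.1160+1.3141+3.7850+0.3250 ≈ 5.5401 m = S ✓

v_R_max = 29/20 m/s = 1.4500 m/s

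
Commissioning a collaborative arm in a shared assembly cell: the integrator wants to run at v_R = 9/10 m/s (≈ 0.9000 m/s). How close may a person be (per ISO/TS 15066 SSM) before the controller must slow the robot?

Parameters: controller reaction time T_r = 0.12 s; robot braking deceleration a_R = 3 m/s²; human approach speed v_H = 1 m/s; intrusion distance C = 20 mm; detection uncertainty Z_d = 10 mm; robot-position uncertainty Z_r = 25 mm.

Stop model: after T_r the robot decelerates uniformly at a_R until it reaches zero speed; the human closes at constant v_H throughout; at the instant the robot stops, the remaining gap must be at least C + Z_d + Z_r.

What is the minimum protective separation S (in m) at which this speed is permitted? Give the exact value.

S_min = 359/500 m = 0.7180 m

stop time T_s = (9/10)/3 = 0.3000 s
reaction-phase robot travel = 0.9000·0.1200 = 0.1080 m
braking distance = 0.9000²/(2·3.0000) = 0.1350 m
human closes 1.0000·0.4200 = 0.4200 m
residual clearance needed = 0.0200+0.0100+0.0250 = 0.0550 m
S_min ≈ 0.1080+0.1350+0.4200+0.0550  ⇒  S_min = 359/500 m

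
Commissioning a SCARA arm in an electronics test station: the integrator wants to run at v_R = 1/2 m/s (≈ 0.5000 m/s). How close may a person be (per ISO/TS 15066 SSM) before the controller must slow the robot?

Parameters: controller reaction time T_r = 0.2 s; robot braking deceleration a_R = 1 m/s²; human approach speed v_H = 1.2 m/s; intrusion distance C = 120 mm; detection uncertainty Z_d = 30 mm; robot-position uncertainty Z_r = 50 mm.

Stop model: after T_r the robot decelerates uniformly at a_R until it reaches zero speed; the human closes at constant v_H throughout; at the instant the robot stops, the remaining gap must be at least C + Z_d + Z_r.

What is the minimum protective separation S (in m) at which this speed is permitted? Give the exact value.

T_s = v_R/a_R = (1/2)/1 = 0.5000 s
robot in T_r: 0.5000·0.2000 = 0.1000 m
robot under decel: 0.5000²/(2·1.0000) = 0.1250 m
person approaches 1.2000·(0.2000+0.5000) = 0.8400 m
margins: 0.1200+0.0300+0.0500 = 0.2000 m
S_min ≈ 0.1000+0.1250+0.8400+0.2000  ⇒  S_min = 253/200 m

S_min = 253/200 m = 1.2650 m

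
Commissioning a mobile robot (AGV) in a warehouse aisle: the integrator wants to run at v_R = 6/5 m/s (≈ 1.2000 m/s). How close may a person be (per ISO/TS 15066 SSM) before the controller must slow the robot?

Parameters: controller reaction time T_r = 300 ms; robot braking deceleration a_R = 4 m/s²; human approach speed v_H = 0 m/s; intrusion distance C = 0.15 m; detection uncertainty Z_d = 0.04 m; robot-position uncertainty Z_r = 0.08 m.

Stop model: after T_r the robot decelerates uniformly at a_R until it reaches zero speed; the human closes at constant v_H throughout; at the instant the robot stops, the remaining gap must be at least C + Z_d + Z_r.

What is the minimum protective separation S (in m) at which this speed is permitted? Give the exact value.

S_min = 81/100 m = 0.8100 m

braking lasts T_s = (6/5)/4 = 0.3000 s
reaction-phase robot travel = 1.2000·0.3000 = 0.3600 m
robot covers 1.2000·0.3000 − ½·4.0000·0.3000² = 0.1800 m while stopping
person approaches 0.0000·(0.3000+0.3000) = 0.0000 m
residual clearance needed = 0.1500+0.0400+0.0800 = 0.2700 m
S_min ≈ 0.3600+0.1800+0.0000+0.2700  ⇒  S_min = 81/100 m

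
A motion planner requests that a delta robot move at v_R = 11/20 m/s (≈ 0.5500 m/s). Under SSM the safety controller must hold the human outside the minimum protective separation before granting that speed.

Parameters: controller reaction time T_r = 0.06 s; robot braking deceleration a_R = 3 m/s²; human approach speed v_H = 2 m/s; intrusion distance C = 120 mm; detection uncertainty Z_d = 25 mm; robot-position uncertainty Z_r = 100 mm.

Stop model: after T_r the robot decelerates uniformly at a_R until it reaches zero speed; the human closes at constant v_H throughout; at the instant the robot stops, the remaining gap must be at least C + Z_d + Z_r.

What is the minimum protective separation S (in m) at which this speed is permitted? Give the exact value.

S_min = 9781/12000 m = 0.8151 m

T_s = v_R/a_R = (11/20)/3 = 0.1833 s
robot covers v_R·T_r = 0.5500·0.0600 = 0.0330 m before braking
robot covers 0.5500·0.1833 − ½·3.0000·0.1833² = 0.0504 m while stopping
human closes 2.0000·0.2433 = 0.4867 m
margins: 0.1200+0.0250+0.1000 = 0.2450 m
S_min ≈ 0.0330+0.0504+0.4867+0.2450  ⇒  S_min = 9781/12000 m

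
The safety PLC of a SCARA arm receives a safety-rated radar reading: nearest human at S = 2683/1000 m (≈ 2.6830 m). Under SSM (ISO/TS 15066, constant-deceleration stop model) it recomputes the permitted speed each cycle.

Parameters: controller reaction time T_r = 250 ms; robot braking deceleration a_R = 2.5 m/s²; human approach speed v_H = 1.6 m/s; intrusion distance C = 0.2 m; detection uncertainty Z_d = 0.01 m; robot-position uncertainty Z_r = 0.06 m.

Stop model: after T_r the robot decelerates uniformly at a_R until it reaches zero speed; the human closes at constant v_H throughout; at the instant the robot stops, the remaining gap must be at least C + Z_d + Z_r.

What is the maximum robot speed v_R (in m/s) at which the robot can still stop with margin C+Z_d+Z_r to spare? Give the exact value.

quadratic (1/5)·v² + (89/100)·v + (-2013/1000) = 0
  disc = (89/100)² − 4·(1/5)·(-2013/1000) = 961/400 ; √disc = 31/20
  v_R = (−(89/100) + 31/20) / (2·(1/5)) = 33/20 m/s
check:
braking lasts T_s = (33/20)/(5/2) = 0.6600 s
robot in T_r: 1.6500·0.2500 = 0.4125 m
braking distance = 1.6500²/(2·2.5000) = 0.5445 m
person approaches 1.6000·(0.2500+0.6600) = 1.4560 m
margins: 0.2000+0.0100+0.0600 = 0.2700 m
sum ≈ 0.4125+0.5445+1.4560+0.2700 ≈ 2.6830 m = S ✓

v_R_max = 33/20 m/s = 1.6500 m/s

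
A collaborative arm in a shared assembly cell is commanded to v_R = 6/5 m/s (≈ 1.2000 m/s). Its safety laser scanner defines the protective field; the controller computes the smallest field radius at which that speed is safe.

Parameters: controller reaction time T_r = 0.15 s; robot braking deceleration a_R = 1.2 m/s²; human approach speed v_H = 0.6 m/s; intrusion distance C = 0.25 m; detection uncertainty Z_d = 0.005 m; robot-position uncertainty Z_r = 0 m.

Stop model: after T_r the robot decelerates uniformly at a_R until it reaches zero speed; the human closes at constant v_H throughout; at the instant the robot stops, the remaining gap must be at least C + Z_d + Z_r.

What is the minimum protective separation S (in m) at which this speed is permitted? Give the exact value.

S_min = 69/40 m = 1.7250 m

T_s = v_R/a_R = (6/5)/(6/5) = 1.0000 s
robot covers v_R·T_r = 1.2000·0.1500 = 0.1800 m before braking
robot under decel: 1.2000²/(2·1.2000) = 0.6000 m
person approaches 0.6000·(0.1500+1.0000) = 0.6900 m
margins: 0.2500+0.0050+0.0000 = 0.2550 m
S_min ≈ 0.1800+0.6000+0.6900+0.2550  ⇒  S_min = 69/40 m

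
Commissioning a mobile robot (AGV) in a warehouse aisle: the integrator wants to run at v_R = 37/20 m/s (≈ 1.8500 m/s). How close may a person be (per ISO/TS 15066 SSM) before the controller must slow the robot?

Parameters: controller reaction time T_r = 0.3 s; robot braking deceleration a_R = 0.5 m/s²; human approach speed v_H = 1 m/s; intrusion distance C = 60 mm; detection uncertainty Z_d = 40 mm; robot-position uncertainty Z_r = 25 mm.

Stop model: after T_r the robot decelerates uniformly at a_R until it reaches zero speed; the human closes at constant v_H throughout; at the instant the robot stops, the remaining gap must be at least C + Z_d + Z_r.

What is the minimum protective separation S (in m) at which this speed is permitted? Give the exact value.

braking lasts T_s = (37/20)/(1/2) = 3.7000 s
robot in T_r: 1.8500·0.3000 = 0.5550 m
braking distance = 1.8500²/(2·0.5000) = 3.4225 m
person approaches 1.0000·(0.3000+3.7000) = 4.0000 m
margins: 0.0600+0.0400+0.0250 = 0.1250 m
S_min ≈ 0.5550+3.4225+4.0000+0.1250  ⇒  S_min = 3241/400 m

S_min = 3241/400 m = 8.1025 m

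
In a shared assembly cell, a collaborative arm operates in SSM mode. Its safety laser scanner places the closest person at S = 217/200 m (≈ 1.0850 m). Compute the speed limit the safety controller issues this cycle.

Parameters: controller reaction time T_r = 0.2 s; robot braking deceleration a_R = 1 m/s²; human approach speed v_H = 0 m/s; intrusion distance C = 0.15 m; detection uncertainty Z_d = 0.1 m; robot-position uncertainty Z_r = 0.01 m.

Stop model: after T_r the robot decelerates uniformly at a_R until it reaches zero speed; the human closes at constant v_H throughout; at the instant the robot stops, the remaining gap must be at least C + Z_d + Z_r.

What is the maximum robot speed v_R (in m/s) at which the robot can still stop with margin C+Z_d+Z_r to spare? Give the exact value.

v_R_max = 11/10 m/s = 1.1000 m/s

at the boundary: (1/2)·v² + (1/5)·v + (-33/40) = 0
  disc = (1/5)² − 4·(1/2)·(-33/40) = 169/100 ; √disc = 13/10
  v_R = (−(1/5) + 13/10) / (2·(1/2)) = 11/10 m/s
check:
T_s = v_R/a_R = (11/10)/1 = 1.1000 s
robot in T_r: 1.1000·0.2000 = 0.2200 m
robot covers 1.1000·1.1000 − ½·1.0000·1.1000² = 0.6050 m while stopping
human closes 0.0000·1.3000 = 0.0000 m
margins: 0.1500+0.1000+0.0100 = 0.2600 m
sum ≈ 0.2200+0.6050+0.0000+0.2600 ≈ 1.0850 m = S ✓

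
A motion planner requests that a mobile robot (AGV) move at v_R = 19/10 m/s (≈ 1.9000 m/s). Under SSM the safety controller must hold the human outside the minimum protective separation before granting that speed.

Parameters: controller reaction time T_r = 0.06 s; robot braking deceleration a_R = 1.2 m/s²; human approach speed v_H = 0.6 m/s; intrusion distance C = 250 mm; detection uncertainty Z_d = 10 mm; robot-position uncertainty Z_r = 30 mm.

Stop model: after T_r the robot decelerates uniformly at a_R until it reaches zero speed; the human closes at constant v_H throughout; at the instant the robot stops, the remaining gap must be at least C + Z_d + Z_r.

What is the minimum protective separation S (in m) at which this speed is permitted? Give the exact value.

T_s = v_R/a_R = (19/10)/(6/5) = 1.5833 s
reaction-phase robot travel = 1.9000·0.0600 = 0.1140 m
robot covers 1.9000·1.5833 − ½·1.2000·1.5833² = 1.5042 m while stopping
human over T_r+T_s: 0.6000·(0.0600+1.5833) = 0.9860 m
C+Z_d+Z_r = 0.2500+0.0100+0.0300 = 0.2900 m
S_min ≈ 0.1140+1.5042+0.9860+0.2900  ⇒  S_min = 3473/1200 m

S_min = 3473/1200 m = 2.8942 m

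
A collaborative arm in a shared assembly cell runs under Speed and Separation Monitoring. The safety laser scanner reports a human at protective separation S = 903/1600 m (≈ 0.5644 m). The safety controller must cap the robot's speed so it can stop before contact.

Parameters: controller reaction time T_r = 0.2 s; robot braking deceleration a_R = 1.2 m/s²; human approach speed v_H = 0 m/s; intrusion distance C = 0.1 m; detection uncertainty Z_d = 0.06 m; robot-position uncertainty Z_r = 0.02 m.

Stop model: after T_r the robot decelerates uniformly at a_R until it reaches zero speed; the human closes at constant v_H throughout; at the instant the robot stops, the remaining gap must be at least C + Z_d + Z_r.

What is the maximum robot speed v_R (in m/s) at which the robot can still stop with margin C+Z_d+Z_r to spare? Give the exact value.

collect terms ⇒ (5/12)·v_R² + (1/5)·v_R + (-123/320) = 0
  disc = (1/5)² − 4·(5/12)·(-123/320) = 1089/1600 ; √disc = 33/40
  v_R = (−(1/5) + 33/40) / (2·(5/12)) = 3/4 m/s
check:
T_s = v_R/a_R = (3/4)/(6/5) = 0.6250 s
reaction-phase robot travel = 0.7500·0.2000 = 0.1500 m
braking distance = 0.7500²/(2·1.2000) = 0.2344 m
human over T_r+T_s: 0.0000·(0.2000+0.6250) = 0.0000 m
residual clearance needed = 0.1000+0.0600+0.0200 = 0.1800 m
sum ≈ 0.1500+0.2344+0.0000+0.1800 ≈ 0.5644 m = S ✓

v_R_max = 3/4 m/s = 0.7500 m/s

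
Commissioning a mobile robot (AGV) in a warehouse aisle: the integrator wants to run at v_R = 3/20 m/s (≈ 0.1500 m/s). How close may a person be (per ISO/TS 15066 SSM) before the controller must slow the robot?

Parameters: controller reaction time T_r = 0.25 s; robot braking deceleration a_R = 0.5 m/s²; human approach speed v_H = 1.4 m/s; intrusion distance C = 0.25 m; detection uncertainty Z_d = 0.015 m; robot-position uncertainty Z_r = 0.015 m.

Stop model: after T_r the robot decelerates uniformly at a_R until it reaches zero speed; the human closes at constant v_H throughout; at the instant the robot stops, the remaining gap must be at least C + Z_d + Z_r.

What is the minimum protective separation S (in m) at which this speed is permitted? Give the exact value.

S_min = 111/100 m = 1.1100 m

T_s = v_R/a_R = (3/20)/(1/2) = 0.3000 s
robot in T_r: 0.1500·0.2500 = 0.0375 m
robot covers 0.1500·0.3000 − ½·0.5000·0.3000² = 0.0225 m while stopping
person approaches 1.4000·(0.2500+0.3000) = 0.7700 m
C+Z_d+Z_r = 0.2500+0.0150+0.0150 = 0.2800 m
S_min ≈ 0.0375+0.0225+0.7700+0.2800  ⇒  S_min = 111/100 m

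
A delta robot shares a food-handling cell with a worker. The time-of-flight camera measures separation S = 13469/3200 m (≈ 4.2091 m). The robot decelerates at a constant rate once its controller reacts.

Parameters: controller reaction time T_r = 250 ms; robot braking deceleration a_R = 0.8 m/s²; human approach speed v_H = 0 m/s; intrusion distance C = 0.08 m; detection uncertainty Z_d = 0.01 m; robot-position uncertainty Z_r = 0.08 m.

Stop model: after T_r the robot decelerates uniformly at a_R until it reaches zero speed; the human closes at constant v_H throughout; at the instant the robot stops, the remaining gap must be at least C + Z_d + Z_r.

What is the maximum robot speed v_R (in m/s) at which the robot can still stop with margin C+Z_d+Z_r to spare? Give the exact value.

at the boundary: (5/8)·v² + (1/4)·v + (-517/128) = 0
  disc = (1/4)² − 4·(5/8)·(-517/128) = 2601/256 ; √disc = 51/16
  v_R = (−(1/4) + 51/16) / (2·(5/8)) = 47/20 m/s
check:
braking lasts T_s = (47/20)/(4/5) = 2.9375 s
robot covers v_R·T_r = 2.3500·0.2500 = 0.5875 m before braking
robot covers 2.3500·2.9375 − ½·0.8000·2.9375² = 3.4516 m while stopping
person approaches 0.0000·(0.2500+2.9375) = 0.0000 m
residual clearance needed = 0.0800+0.0100+0.0800 = 0.1700 m
sum ≈ 0.5875+3.4516+0.0000+0.1700 ≈ 4.2091 m = S ✓

v_R_max = 47/20 m/s = 2.3500 m/s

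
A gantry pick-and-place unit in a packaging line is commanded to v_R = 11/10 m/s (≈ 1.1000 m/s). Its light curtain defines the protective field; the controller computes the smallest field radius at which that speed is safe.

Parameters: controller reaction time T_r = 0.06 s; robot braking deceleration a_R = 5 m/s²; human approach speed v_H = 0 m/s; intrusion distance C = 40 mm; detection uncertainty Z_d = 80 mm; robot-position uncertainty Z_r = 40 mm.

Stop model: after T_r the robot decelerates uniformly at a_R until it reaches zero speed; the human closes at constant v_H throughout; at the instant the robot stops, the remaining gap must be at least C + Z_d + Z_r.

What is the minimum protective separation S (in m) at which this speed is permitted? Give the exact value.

S_min = 347/1000 m = 0.3470 m

stop time T_s = (11/10)/5 = 0.2200 s
robot in T_r: 1.1000·0.0600 = 0.0660 m
robot covers 1.1000·0.2200 − ½·5.0000·0.2200² = 0.1210 m while stopping
human over T_r+T_s: 0.0000·(0.0600+0.2200) = 0.0000 m
margins: 0.0400+0.0800+0.0400 = 0.1600 m
S_min ≈ 0.0660+0.1210+0.0000+0.1600  ⇒  S_min = 347/1000 m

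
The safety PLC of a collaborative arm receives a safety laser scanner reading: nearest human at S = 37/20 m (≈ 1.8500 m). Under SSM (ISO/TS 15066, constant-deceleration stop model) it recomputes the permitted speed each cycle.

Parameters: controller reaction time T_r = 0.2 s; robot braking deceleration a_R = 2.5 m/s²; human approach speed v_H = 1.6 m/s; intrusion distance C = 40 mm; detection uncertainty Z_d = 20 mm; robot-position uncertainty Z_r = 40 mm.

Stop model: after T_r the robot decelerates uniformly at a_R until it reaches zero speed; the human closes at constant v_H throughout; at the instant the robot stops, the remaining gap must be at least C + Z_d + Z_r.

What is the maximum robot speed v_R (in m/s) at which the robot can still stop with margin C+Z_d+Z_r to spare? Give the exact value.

v_R_max = 13/10 m/s = 1.3000 m/s

quadratic (1/5)·v² + (21/25)·v + (-143/100) = 0
  disc = (21/25)² − 4·(1/5)·(-143/100) = 1156/625 ; √disc = 34/25
  v_R = (−(21/25) + 34/25) / (2·(1/5)) = 13/10 m/s
check:
stop time T_s = (13/10)/(5/2) = 0.5200 s
robot covers v_R·T_r = 1.3000·0.2000 = 0.2600 m before braking
braking distance = 1.3000²/(2·2.5000) = 0.3380 m
human closes 1.6000·0.7200 = 1.1520 m
margins: 0.0400+0.0200+0.0400 = 0.1000 m
sum ≈ 0.2600+0.3380+1.1520+0.1000 ≈ 1.8500 m = S ✓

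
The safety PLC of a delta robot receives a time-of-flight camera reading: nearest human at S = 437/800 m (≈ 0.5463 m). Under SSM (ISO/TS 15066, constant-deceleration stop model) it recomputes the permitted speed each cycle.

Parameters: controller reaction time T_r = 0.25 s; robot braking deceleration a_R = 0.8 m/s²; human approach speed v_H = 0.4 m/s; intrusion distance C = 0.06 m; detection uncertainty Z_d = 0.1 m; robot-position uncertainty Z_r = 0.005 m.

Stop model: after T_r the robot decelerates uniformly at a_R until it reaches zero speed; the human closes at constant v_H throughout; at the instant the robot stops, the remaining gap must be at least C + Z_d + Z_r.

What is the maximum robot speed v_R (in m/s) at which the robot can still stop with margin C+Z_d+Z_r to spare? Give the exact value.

at the boundary: (5/8)·v² + (3/4)·v + (-9/32) = 0
  disc = (3/4)² − 4·(5/8)·(-9/32) = 81/64 ; √disc = 9/8
  v_R = (−(3/4) + 9/8) / (2·(5/8)) = 3/10 m/s
check:
braking lasts T_s = (3/10)/(4/5) = 0.3750 s
reaction-phase robot travel = 0.3000·0.2500 = 0.0750 m
robot under decel: 0.3000²/(2·0.8000) = 0.0563 m
human closes 0.4000·0.6250 = 0.2500 m
residual clearance needed = 0.0600+0.1000+0.0050 = 0.1650 m
sum ≈ 0.0750+0.0563+0.2500+0.1650 ≈ 0.5463 m = S ✓

v_R_max = 3/10 m/s = 0.3000 m/s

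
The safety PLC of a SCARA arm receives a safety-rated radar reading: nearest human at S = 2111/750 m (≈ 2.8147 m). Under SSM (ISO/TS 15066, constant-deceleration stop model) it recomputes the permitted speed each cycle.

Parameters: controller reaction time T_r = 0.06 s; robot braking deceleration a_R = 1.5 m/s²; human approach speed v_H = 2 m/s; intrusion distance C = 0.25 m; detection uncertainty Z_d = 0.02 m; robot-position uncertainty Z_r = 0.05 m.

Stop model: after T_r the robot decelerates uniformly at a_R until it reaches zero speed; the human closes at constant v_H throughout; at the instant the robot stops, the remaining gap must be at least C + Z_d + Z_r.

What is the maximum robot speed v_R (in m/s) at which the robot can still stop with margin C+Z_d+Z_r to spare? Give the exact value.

quadratic (1/3)·v² + (209/150)·v + (-1781/750) = 0
  disc = (209/150)² − 4·(1/3)·(-1781/750) = 12769/2500 ; √disc = 113/50
  v_R = (−(209/150) + 113/50) / (2·(1/3)) = 13/10 m/s
check:
braking lasts T_s = (13/10)/(3/2) = 0.8667 s
reaction-phase robot travel = 1.3000·0.0600 = 0.0780 m
robot under decel: 1.3000²/(2·1.5000) = 0.5633 m
human over T_r+T_s: 2.0000·(0.0600+0.8667) = 1.8533 m
residual clearance needed = 0.2500+0.0200+0.0500 = 0.3200 m
sum ≈ 0.0780+0.5633+1.8533+0.3200 ≈ 2.8147 m = S ✓

v_R_max = 13/10 m/s = 1.3000 m/s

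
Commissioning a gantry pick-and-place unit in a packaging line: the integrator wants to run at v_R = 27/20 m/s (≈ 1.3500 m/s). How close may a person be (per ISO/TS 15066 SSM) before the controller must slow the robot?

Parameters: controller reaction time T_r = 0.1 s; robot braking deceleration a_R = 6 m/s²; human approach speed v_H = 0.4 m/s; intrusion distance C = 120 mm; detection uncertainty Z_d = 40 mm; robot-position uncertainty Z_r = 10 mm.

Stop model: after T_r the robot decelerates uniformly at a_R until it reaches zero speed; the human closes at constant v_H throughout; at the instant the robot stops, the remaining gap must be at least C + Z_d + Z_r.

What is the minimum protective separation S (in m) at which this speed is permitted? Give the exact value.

stop time T_s = (27/20)/6 = 0.2250 s
reaction-phase robot travel = 1.3500·0.1000 = 0.1350 m
robot covers 1.3500·0.2250 − ½·6.0000·0.2250² = 0.1519 m while stopping
human closes 0.4000·0.3250 = 0.1300 m
residual clearance needed = 0.1200+0.0400+0.0100 = 0.1700 m
S_min ≈ 0.1350+0.1519+0.1300+0.1700  ⇒  S_min = 939/1600 m

S_min = 939/1600 m = 0.5869 m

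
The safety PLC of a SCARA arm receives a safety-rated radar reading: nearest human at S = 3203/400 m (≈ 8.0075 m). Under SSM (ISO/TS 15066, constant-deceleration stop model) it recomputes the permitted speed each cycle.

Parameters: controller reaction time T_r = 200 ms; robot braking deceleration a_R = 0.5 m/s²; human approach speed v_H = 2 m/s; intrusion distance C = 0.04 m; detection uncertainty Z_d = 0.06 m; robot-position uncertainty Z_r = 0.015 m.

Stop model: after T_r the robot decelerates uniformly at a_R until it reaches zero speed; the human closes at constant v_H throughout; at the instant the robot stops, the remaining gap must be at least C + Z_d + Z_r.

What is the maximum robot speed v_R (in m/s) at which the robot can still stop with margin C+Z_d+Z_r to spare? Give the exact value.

quadratic (1)·v² + (21/5)·v + (-2997/400) = 0
  disc = (21/5)² − 4·(1)·(-2997/400) = 4761/100 ; √disc = 69/10
  v_R = (−(21/5) + 69/10) / (2·(1)) = 27/20 m/s
check:
braking lasts T_s = (27/20)/(1/2) = 2.7000 s
robot covers v_R·T_r = 1.3500·0.2000 = 0.2700 m before braking
braking distance = 1.3500²/(2·0.5000) = 1.8225 m
human closes 2.0000·2.9000 = 5.8000 m
margins: 0.0400+0.0600+0.0150 = 0.1150 m
sum ≈ 0.2700+1.8225+5.8000+0.1150 ≈ 8.0075 m = S ✓

v_R_max = 27/20 m/s = 1.3500 m/s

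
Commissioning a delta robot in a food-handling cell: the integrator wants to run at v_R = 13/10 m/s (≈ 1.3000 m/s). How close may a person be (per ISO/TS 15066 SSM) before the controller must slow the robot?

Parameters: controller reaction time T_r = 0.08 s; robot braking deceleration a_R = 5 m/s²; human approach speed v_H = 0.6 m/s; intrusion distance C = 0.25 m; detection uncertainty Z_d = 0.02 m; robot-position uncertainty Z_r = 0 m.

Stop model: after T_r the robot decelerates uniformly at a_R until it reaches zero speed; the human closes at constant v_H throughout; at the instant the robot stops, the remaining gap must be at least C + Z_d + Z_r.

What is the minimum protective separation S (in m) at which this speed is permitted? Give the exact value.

S_min = 747/1000 m = 0.7470 m

stop time T_s = (13/10)/5 = 0.2600 s
robot in T_r: 1.3000·0.0800 = 0.1040 m
braking distance = 1.3000²/(2·5.0000) = 0.1690 m
human over T_r+T_s: 0.6000·(0.0800+0.2600) = 0.2040 m
C+Z_d+Z_r = 0.2500+0.0200+0.0000 = 0.2700 m
S_min ≈ 0.1040+0.1690+0.2040+0.2700  ⇒  S_min = 747/1000 m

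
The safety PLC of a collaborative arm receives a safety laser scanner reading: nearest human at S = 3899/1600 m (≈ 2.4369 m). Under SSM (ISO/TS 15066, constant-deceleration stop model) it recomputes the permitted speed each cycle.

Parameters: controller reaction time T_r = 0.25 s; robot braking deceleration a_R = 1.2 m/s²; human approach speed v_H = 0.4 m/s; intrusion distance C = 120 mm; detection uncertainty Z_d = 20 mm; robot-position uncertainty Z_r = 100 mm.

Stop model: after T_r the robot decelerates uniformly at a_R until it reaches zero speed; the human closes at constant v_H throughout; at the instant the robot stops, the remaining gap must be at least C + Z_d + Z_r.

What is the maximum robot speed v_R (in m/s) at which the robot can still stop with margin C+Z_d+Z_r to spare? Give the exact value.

v_R_max = 33/20 m/s = 1.6500 m/s

at the boundary: (5/12)·v² + (7/12)·v + (-671/320) = 0
  disc = (7/12)² − 4·(5/12)·(-671/320) = 2209/576 ; √disc = 47/24
  v_R = (−(7/12) + 47/24) / (2·(5/12)) = 33/20 m/s
check:
braking lasts T_s = (33/20)/(6/5) = 1.3750 s
reaction-phase robot travel = 1.6500·0.2500 = 0.4125 m
robot under decel: 1.6500²/(2·1.2000) = 1.1344 m
human over T_r+T_s: 0.4000·(0.2500+1.3750) = 0.6500 m
C+Z_d+Z_r = 0.1200+0.0200+0.1000 = 0.2400 m
sum ≈ 0.4125+1.1344+0.6500+0.2400 ≈ 2.4369 m = S ✓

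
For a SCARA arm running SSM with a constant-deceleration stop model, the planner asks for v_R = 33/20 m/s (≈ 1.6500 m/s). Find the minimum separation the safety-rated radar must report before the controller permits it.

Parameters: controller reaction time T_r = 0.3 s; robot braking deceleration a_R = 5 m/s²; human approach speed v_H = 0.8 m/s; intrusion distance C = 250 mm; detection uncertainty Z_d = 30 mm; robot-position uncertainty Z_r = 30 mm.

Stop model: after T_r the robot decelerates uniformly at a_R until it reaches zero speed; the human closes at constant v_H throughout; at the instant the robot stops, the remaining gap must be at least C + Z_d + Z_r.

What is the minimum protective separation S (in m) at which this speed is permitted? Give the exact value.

S_min = 253/160 m = 1.5813 m

braking lasts T_s = (33/20)/5 = 0.3300 s
robot covers v_R·T_r = 1.6500·0.3000 = 0.4950 m before braking
robot covers 1.6500·0.3300 − ½·5.0000·0.3300² = 0.2722 m while stopping
person approaches 0.8000·(0.3000+0.3300) = 0.5040 m
residual clearance needed = 0.2500+0.0300+0.0300 = 0.3100 m
S_min ≈ 0.4950+0.2722+0.5040+0.3100  ⇒  S_min = 253/160 m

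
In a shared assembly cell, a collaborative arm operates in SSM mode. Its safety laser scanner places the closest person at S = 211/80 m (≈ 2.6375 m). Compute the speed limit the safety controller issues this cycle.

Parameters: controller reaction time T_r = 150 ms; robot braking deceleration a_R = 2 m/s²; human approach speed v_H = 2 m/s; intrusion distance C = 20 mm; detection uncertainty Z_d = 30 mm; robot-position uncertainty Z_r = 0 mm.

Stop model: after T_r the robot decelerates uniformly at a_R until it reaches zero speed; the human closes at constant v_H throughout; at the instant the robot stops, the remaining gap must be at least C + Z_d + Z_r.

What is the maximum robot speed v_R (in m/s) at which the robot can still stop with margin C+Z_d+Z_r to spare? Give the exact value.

quadratic (1/4)·v² + (23/20)·v + (-183/80) = 0
  disc = (23/20)² − 4·(1/4)·(-183/80) = 361/100 ; √disc = 19/10
  v_R = (−(23/20) + 19/10) / (2·(1/4)) = 3/2 m/s
check:
braking lasts T_s = (3/2)/2 = 0.7500 s
reaction-phase robot travel = 1.5000·0.1500 = 0.2250 m
robot covers 1.5000·0.7500 − ½·2.0000·0.7500² = 0.5625 m while stopping
person approaches 2.0000·(0.1500+0.7500) = 1.8000 m
C+Z_d+Z_r = 0.0200+0.0300+0.0000 = 0.0500 m
sum ≈ 0.2250+0.5625+1.8000+0.0500 ≈ 2.6375 m = S ✓

v_R_max = 3/2 m/s = 1.5000 m/s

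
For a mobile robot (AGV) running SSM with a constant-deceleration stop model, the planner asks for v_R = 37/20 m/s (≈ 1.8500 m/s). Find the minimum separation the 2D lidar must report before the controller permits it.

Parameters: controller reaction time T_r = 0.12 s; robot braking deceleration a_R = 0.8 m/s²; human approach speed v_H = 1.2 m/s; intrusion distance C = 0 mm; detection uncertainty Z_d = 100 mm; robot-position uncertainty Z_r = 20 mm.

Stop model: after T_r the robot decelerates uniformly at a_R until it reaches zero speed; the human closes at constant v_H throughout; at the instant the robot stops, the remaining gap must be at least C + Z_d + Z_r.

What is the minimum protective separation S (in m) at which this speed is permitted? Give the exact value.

T_s = v_R/a_R = (37/20)/(4/5) = 2.3125 s
robot covers v_R·T_r = 1.8500·0.1200 = 0.2220 m before braking
robot under decel: 1.8500²/(2·0.8000) = 2.1391 m
person approaches 1.2000·(0.1200+2.3125) = 2.9190 m
margins: 0.0000+0.1000+0.0200 = 0.1200 m
S_min ≈ 0.2220+2.1391+2.9190+0.1200  ⇒  S_min = 86401/16000 m

S_min = 86401/16000 m = 5.4001 m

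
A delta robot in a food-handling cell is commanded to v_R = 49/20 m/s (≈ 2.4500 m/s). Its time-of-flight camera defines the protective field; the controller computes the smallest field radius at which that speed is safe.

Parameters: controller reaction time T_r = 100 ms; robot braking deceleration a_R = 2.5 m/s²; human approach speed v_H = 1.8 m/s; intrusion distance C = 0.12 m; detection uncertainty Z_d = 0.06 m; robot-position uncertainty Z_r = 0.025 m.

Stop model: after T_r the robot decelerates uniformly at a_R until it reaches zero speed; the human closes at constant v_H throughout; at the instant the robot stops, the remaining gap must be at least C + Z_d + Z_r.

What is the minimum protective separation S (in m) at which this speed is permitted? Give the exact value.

S_min = 7189/2000 m = 3.5945 m

braking lasts T_s = (49/20)/(5/2) = 0.9800 s
reaction-phase robot travel = 2.4500·0.1000 = 0.2450 m
robot covers 2.4500·0.9800 − ½·2.5000·0.9800² = 1.2005 m while stopping
human over T_r+T_s: 1.8000·(0.1000+0.9800) = 1.9440 m
C+Z_d+Z_r = 0.1200+0.0600+0.0250 = 0.2050 m
S_min ≈ 0.2450+1.2005+1.9440+0.2050  ⇒  S_min = 7189/2000 m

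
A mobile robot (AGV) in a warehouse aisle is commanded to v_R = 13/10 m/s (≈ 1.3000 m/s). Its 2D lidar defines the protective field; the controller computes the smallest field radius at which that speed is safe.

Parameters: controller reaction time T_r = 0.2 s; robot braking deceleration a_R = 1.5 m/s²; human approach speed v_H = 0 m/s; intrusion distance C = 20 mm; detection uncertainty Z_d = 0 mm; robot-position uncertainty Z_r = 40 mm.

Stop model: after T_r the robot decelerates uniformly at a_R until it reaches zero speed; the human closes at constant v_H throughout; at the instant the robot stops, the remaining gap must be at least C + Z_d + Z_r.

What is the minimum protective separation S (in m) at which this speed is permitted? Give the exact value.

stop time T_s = (13/10)/(3/2) = 0.8667 s
reaction-phase robot travel = 1.3000·0.2000 = 0.2600 m
braking distance = 1.3000²/(2·1.5000) = 0.5633 m
person approaches 0.0000·(0.2000+0.8667) = 0.0000 m
C+Z_d+Z_r = 0.0200+0.0000+0.0400 = 0.0600 m
S_min ≈ 0.2600+0.5633+0.0000+0.0600  ⇒  S_min = 53/60 m

S_min = 53/60 m = 0.8833 m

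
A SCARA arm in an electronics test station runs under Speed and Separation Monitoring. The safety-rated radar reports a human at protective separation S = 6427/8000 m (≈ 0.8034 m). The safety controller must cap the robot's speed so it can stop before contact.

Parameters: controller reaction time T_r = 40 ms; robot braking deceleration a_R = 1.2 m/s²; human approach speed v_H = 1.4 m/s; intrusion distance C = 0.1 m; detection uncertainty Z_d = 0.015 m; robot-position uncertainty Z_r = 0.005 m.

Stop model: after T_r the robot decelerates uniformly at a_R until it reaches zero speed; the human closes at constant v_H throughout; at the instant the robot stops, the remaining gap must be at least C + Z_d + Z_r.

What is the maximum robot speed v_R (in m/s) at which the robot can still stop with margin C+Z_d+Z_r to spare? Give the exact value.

collect terms ⇒ (5/12)·v_R² + (181/150)·v_R + (-5019/8000) = 0
  disc = (181/150)² − 4·(5/12)·(-5019/8000) = 900601/360000 ; √disc = 949/600
  v_R = (−(181/150) + 949/600) / (2·(5/12)) = 9/20 m/s
check:
braking lasts T_s = (9/20)/(6/5) = 0.3750 s
reaction-phase robot travel = 0.4500·0.0400 = 0.0180 m
robot under decel: 0.4500²/(2·1.2000) = 0.0844 m
human over T_r+T_s: 1.4000·(0.0400+0.3750) = 0.5810 m
C+Z_d+Z_r = 0.1000+0.0150+0.0050 = 0.1200 m
sum ≈ 0.0180+0.0844+0.5810+0.1200 ≈ 0.8034 m = S ✓

v_R_max = 9/20 m/s = 0.4500 m/s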